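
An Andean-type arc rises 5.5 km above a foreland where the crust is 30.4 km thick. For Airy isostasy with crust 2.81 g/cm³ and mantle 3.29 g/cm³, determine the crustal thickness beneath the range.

68.1 km

Root depth r = h ρ_c / (ρ_m − ρ_c) = 5.5 km × 2.81 / 0.48 = 32.2 km.
Total thickness = T + h + r = 30.4 km + 5.5 km + 32.2 km = 68.1 km.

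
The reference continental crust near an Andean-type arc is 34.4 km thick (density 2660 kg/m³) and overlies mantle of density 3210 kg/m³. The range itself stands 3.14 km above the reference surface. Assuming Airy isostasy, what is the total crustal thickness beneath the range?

Root depth r = h ρ_c / (ρ_m − ρ_c) = 3.14 km × 2660 / 550 = 15.19 km.
Total thickness = T + h + r = 34.4 km + 3.14 km + 15.19 km = 52.7 km.

52.7 km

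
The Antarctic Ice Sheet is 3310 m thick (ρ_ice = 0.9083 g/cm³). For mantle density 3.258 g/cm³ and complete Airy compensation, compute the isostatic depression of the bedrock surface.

923 m

Equating mass per unit area of the two columns: the ice load ρ_ice t is balanced by mantle displaced below, ρ_m s.
s = t ρ_ice / ρ_m = 3310 m × 0.9083/3.258 = 923 m.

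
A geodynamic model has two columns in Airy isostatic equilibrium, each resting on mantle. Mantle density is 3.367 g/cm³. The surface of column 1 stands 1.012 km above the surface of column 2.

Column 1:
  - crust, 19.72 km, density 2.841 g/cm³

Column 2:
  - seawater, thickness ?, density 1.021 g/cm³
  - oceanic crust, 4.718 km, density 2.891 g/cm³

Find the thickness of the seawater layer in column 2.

Take the compensation level at the base of the deeper column (depth z_c below the surface of column 1) and equate Σ ρ_i t_i down to z_c; mantle fills any gap and the z_c terms cancel.
Column 1: 19.72×2.841 + (z_c − 19.72)×3.367
Column 2: 1.012×0 + x×1.021 + 4.718×2.891 + (z_c − 1.012 − 4.718 − x)×3.367
The z_c×3.367 term appears on both sides and cancels. Collect the known terms of each column as K = Σ(ρt)_known − 3.367 × (depth of known layers): K_1 = 56.02452 − 3.367×19.72 = −10.37272; K_2 = 13.639738 − 3.367×(1.012 + 4.718) = −5.653172.
Balance: K_1 = K_2 − x×(3.367 − 1.021), so x = (K_2 − K_1)/(3.367 − 1.021) = 4.71955/2.346 = 2.01 km.

2.01 km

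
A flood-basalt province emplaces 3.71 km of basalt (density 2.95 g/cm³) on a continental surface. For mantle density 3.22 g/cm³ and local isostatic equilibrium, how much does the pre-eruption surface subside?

3.4 km

Subaerial loading: s = t ρ_load / ρ_m.
s = 3.71 km × 2.95/3.22 = 3.4 km.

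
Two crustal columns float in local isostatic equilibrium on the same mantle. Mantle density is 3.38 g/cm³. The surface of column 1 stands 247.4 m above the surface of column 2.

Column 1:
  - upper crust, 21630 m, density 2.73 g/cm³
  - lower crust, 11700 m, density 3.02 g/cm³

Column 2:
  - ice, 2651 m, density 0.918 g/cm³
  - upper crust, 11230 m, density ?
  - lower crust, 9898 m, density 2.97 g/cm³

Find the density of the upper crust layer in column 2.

2.77 g/cm³

Take the compensation level at the base of the deeper column (depth z_c below the surface of column 1) and equate Σ ρ_i t_i down to z_c; mantle fills any gap and the z_c terms cancel.
Column 1: 21630×2.73 + 11700×3.02 + (z_c − 33330)×3.38
Column 2: 247.4×0 + 2651×0.918 + 11230×ρ + 9898×2.97 + (z_c − 247.4 − 23779)×3.38
The z_c×3.38 term appears on both sides and cancels. Collect the known terms of each column as K = Σ(ρt)_known − 3.38 × (depth of known layers): K_1 = 94383.9 − 3.38×33330 = −18271.5; K_2 = 31830.678 − 3.38×(247.4 + 23779) = −49378.554.
Balance: K_1 = K_2 + 11230×ρ, so ρ = (K_1 − K_2)/11230 = 31107.1/11230 = 2.77 g/cm³.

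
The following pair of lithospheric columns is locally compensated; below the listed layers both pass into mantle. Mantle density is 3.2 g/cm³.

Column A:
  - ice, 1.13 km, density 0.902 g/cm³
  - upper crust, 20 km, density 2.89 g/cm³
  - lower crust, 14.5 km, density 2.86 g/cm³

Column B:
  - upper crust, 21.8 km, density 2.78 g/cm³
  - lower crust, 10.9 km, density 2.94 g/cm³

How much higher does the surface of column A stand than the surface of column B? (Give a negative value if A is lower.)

0.543 km

For any compensation level in the mantle, the mantle terms cancel and isostasy reduces to e = (Σt_A − Σt_B) − (Σ(ρt)_A − Σ(ρt)_B) / ρ_m.
Σt_A = 35.63 km; Σt_B = 32.7 km; Σ(ρt)_A = 100.28926; Σ(ρt)_B = 92.65 (in km·g/cm³).
e = (35.63 − 32.7) − (100.28926 − 92.65) / 3.2 = 0.543 km.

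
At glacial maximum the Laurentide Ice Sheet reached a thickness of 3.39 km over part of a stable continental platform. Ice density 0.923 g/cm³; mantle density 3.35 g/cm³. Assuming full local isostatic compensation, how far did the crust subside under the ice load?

Equating mass per unit area of the two columns: the ice load ρ_ice t is balanced by mantle displaced below, ρ_m s.
s = t ρ_ice / ρ_m = 3.39 km × 0.923/3.35 = 0.934 km.

0.934 km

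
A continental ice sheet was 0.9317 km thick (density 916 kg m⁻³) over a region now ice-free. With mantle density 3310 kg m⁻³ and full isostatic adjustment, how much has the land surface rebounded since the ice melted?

Removing the load lets mantle flow back in; uplift u satisfies ρ_ice t = ρ_m u.
u = t ρ_ice/ρ_m = 0.9317 km × 916/3310 = 0.258 km.

0.258 km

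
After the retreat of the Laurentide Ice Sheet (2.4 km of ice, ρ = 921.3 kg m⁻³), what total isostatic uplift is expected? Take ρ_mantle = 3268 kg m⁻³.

0.677 km

Removing the load lets mantle flow back in; uplift u satisfies ρ_ice t = ρ_m u.
u = t ρ_ice/ρ_m = 2.4 km × 921.3/3268 = 0.677 km.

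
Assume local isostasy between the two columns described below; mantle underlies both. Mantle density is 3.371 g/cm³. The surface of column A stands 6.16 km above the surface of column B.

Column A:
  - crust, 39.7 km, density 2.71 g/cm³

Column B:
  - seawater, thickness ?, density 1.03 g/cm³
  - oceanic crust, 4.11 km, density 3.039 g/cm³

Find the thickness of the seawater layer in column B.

1.76 km

Take the compensation level at the base of the deeper column (depth z_c below the surface of column A) and equate Σ ρ_i t_i down to z_c; mantle fills any gap and the z_c terms cancel.
Column A: 39.7×2.71 + (z_c − 39.7)×3.371
Column B: 6.16×0 + x×1.03 + 4.11×3.039 + (z_c − 6.16 − 4.11 − x)×3.371
The z_c×3.371 term appears on both sides and cancels. Collect the known terms of each column as K = Σ(ρt)_known − 3.371 × (depth of known layers): K_A = 107.587 − 3.371×39.7 = −26.2417; K_B = 12.49029 − 3.371×(6.16 + 4.11) = −22.12988.
Balance: K_A = K_B − x×(3.371 − 1.03), so x = (K_B − K_A)/(3.371 − 1.03) = 4.11182/2.341 = 1.76 km.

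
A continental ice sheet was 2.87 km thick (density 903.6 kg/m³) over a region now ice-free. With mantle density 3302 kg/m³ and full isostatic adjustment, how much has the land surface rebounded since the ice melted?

Removing the load lets mantle flow back in; uplift u satisfies ρ_ice t = ρ_m u.
u = t ρ_ice/ρ_m = 2.87 km × 903.6/3302 = 0.785 km.

0.785 km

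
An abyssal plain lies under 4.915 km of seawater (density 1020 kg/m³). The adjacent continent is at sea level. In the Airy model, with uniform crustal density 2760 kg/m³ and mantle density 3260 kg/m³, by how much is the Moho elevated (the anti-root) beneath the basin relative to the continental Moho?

17.1 km

Isostatic balance requires: replacing crust with seawater at the top is compensated by replacing crust with mantle at the base: d (ρ_c − ρ_w) = a (ρ_m − ρ_c).
a = d (ρ_c − ρ_w)/(ρ_m − ρ_c) = 4.915 km × 1740/500 = 17.1 km.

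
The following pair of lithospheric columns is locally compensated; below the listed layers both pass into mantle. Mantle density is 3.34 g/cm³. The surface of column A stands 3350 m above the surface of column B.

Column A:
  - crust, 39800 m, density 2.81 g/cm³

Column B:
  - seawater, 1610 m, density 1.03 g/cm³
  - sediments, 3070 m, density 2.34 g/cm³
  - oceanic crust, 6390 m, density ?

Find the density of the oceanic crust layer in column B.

Take the compensation level at the base of the deeper column (depth z_c below the surface of column A) and equate Σ ρ_i t_i down to z_c; mantle fills any gap and the z_c terms cancel.
Column A: 39800×2.81 + (z_c − 39800)×3.34
Column B: 3350×0 + 1610×1.03 + 3070×2.34 + 6390×ρ + (z_c − 3350 − 11070)×3.34
The z_c×3.34 term appears on both sides and cancels. Collect the known terms of each column as K = Σ(ρt)_known − 3.34 × (depth of known layers): K_A = 111838 − 3.34×39800 = −21094; K_B = 8842.1 − 3.34×(3350 + 11070) = −39320.7.
Balance: K_A = K_B + 6390×ρ, so ρ = (K_A − K_B)/6390 = 18226.7/6390 = 2.85 g/cm³.

2.85 g/cm³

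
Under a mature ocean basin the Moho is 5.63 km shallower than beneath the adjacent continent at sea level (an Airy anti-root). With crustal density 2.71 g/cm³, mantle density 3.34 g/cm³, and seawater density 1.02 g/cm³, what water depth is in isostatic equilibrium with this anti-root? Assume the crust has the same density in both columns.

2.1 km

Replacing a thickness d of crust by seawater at the top must be balanced by replacing crust with mantle at the base: d (ρ_c − ρ_w) = a (ρ_m − ρ_c).
d = a (ρ_m − ρ_c)/(ρ_c − ρ_w) = 5.63 km × 0.63/1.69 = 2.1 km.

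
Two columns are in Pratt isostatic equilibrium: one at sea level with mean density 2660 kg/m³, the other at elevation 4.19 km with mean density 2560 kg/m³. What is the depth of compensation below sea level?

ρ_ref D = ρ (D + h) → D (ρ_ref − ρ) = ρ h.
D = ρ h/(ρ_ref − ρ) = 2560 × 4.19 km/(2660 − 2560) = 107 km.

107 km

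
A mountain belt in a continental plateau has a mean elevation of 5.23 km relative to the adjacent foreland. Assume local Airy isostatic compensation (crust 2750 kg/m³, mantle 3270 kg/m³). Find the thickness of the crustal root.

In Airy isostatic equilibrium: the weight of the topography is balanced by the buoyancy of the root, ρ_c h = (ρ_m − ρ_c) r.
r = h · ρ_c / (ρ_m − ρ_c) = 5.23 km × 2750 / (3270 − 2750) = 27.7 km.

27.7 km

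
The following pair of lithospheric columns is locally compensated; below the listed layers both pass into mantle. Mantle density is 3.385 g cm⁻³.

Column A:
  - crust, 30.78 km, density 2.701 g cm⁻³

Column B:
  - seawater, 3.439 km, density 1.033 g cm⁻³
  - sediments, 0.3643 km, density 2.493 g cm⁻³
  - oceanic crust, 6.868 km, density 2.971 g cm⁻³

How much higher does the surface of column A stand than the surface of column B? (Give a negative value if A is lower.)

2.89 km

For any compensation level in the mantle, the mantle terms cancel and isostasy reduces to e = (Σt_A − Σt_B) − (Σ(ρt)_A − Σ(ρt)_B) / ρ_m.
Σt_A = 30.78 km; Σt_B = 10.6713 km; Σ(ρt)_A = 83.13678; Σ(ρt)_B = 24.8655149 (in km·g cm⁻³).
e = (30.78 − 10.6713) − (83.13678 − 24.8655149) / 3.385 = 2.89 km.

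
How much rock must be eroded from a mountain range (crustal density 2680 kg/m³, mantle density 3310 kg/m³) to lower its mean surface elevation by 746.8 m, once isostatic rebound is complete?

3920 m

Net drop Δ = e − u = e − e ρ_c/ρ_m = e (ρ_m − ρ_c)/ρ_m.
e = Δ ρ_m/(ρ_m − ρ_c) = 746.8 m × 3310/630 = 3920 m.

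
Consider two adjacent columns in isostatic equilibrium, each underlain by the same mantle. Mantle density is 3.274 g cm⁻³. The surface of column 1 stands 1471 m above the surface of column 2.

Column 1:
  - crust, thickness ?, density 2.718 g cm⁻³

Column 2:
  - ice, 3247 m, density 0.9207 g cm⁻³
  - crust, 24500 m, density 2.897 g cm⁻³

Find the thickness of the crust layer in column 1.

Take the compensation level at the base of the deeper column (depth z_c below the surface of column 1) and equate Σ ρ_i t_i down to z_c; mantle fills any gap and the z_c terms cancel.
Column 1: x×2.718 + (z_c − 0 − x)×3.274
Column 2: 1471×0 + 3247×0.9207 + 24500×2.897 + (z_c − 1471 − 27747)×3.274
The z_c×3.274 term appears on both sides and cancels. Collect the known terms of each column as K = Σ(ρt)_known − 3.274 × (depth of known layers): K_1 = 0 − 3.274×0 = 0; K_2 = 73966.0129 − 3.274×(1471 + 27747) = −21693.7191.
Balance: K_1 − x×(3.274 − 2.718) = K_2, so x = (K_1 − K_2)/(3.274 − 2.718) = 21693.7/0.556 = 39000 m.

39000 m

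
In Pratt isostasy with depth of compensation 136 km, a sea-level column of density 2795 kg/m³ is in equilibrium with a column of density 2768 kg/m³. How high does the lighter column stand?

ρ_ref D = ρ (D + h) → h = D (ρ_ref − ρ)/ρ.
h = 136 km × (2795 − 2768)/2768 = 1.33 km.

1.33 km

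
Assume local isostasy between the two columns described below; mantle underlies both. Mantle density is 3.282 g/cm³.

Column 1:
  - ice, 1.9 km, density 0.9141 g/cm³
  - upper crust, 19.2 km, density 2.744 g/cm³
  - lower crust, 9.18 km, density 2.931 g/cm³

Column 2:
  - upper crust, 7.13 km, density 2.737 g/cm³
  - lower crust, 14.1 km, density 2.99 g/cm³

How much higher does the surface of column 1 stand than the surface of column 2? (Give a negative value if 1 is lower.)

For any compensation level in the mantle, the mantle terms cancel and isostasy reduces to e = (Σt_1 − Σt_2) − (Σ(ρt)_1 − Σ(ρt)_2) / ρ_m.
Σt_1 = 30.28 km; Σt_2 = 21.23 km; Σ(ρt)_1 = 81.32817; Σ(ρt)_2 = 61.67381 (in km·g/cm³).
e = (30.28 − 21.23) − (81.32817 − 61.67381) / 3.282 = 3.06 km.

3.06 km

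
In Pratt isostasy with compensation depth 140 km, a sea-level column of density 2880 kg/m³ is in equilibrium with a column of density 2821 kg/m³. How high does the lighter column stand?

ρ_ref D = ρ (D + h) → h = D (ρ_ref − ρ)/ρ.
h = 140 km × (2880 − 2821)/2821 = 2.93 km.

2.93 km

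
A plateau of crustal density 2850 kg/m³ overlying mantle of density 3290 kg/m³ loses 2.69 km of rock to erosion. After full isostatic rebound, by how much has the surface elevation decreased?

0.36 km

Rebound u = e ρ_c/ρ_m = 2.69 km × 2850/3290 = 2.33 km.
Net surface drop = e − u = 2.69 km − 2.33 km = e (ρ_m − ρ_c)/ρ_m = 0.36 km.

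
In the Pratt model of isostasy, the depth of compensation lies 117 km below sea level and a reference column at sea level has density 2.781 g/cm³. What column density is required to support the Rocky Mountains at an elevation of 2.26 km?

2.73 g/cm³

Pratt balance: ρ_ref D = ρ (D + h).
ρ = ρ_ref D/(D + h) = 2.781 × 117 km/(117 km + 2.26 km) = 2.73 g/cm³.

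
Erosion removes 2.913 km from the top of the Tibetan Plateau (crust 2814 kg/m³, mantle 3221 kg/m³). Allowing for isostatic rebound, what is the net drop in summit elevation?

Rebound u = e ρ_c/ρ_m = 2.913 km × 2814/3221 = 2.545 km.
Net surface drop = e − u = 2.913 km − 2.545 km = e (ρ_m − ρ_c)/ρ_m = 0.368 km.

0.368 km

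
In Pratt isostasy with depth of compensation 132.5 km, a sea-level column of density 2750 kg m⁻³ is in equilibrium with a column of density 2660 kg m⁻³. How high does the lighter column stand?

4.48 km

ρ_ref D = ρ (D + h) → h = D (ρ_ref − ρ)/ρ.
h = 132.5 km × (2750 − 2660)/2660 = 4.48 km.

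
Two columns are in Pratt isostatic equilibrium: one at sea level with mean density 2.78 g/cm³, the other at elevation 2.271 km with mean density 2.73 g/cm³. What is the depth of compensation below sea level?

124 km

ρ_ref D = ρ (D + h) → D (ρ_ref − ρ) = ρ h.
D = ρ h/(ρ_ref − ρ) = 2.73 × 2.271 km/(2.78 − 2.73) = 124 km.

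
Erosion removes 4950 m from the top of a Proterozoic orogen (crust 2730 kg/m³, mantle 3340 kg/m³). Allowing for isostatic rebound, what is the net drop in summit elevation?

904 m

Rebound u = e ρ_c/ρ_m = 4950 m × 2730/3340 = 4046 m.
Net surface drop = e − u = 4950 m − 4046 m = e (ρ_m − ρ_c)/ρ_m = 904 m.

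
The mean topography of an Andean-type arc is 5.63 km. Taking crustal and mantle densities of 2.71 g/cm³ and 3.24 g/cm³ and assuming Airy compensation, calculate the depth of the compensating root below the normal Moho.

28.8 km

Balancing pressure at the compensation depth: the weight of the topography is balanced by the buoyancy of the root, ρ_c h = (ρ_m − ρ_c) r.
r = h · ρ_c / (ρ_m − ρ_c) = 5.63 km × 2.71 / (3.24 − 2.71) = 28.8 km.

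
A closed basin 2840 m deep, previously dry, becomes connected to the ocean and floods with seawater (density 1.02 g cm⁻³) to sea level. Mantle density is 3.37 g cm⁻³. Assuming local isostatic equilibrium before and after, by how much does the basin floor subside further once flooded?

After flooding the water column is d + s deep. Its weight must equal the weight of mantle displaced by the extra subsidence s: (d + s) ρ_w = s ρ_m.
s = d ρ_w / (ρ_m − ρ_w) = 2840 m × 1.02/(3.37 − 1.02) = 1230 m.

1230 m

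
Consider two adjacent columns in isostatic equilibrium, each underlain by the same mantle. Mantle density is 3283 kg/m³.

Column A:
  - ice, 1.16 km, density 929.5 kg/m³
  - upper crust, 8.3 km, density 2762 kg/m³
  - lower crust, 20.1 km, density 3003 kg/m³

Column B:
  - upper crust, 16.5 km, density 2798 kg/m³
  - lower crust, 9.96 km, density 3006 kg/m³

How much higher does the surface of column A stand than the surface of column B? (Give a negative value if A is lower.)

For any compensation level in the mantle, the mantle terms cancel and isostasy reduces to e = (Σt_A − Σt_B) − (Σ(ρt)_A − Σ(ρt)_B) / ρ_m.
Σt_A = 29.56 km; Σt_B = 26.46 km; Σ(ρt)_A = 84363.12; Σ(ρt)_B = 76106.76 (in km·kg/m³).
e = (29.56 − 26.46) − (84363.12 − 76106.76) / 3283 = 0.585 km.

0.585 km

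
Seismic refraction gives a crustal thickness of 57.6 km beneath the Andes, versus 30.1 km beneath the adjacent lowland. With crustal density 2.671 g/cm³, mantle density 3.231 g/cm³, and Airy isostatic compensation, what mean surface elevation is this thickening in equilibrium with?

4.77 km

Excess crust Δ = 57.6 km − 30.1 km = 27.5 km, split between elevation h and root r with h + r = Δ.
Airy balance ρ_c h = (ρ_m − ρ_c) r gives r = h ρ_c/(ρ_m − ρ_c), so h (1 + ρ_c/(ρ_m − ρ_c)) = Δ, i.e. h = Δ (ρ_m − ρ_c)/ρ_m.
h = 27.5 km × 0.56/3.231 = 4.77 km.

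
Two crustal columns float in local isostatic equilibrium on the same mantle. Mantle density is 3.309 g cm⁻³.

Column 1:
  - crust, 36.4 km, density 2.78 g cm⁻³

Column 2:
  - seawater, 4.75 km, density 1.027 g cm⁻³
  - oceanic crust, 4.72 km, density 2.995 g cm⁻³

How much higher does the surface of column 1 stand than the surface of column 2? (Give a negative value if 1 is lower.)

For any compensation level in the mantle, the mantle terms cancel and isostasy reduces to e = (Σt_1 − Σt_2) − (Σ(ρt)_1 − Σ(ρt)_2) / ρ_m.
Σt_1 = 36.4 km; Σt_2 = 9.47 km; Σ(ρt)_1 = 101.192; Σ(ρt)_2 = 19.01465 (in km·g cm⁻³).
e = (36.4 − 9.47) − (101.192 − 19.01465) / 3.309 = 2.1 km.

2.1 km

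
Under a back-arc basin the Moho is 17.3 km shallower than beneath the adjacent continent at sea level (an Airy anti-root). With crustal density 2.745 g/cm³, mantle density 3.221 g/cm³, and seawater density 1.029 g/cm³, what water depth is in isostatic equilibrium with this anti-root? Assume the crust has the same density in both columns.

4.8 km

Replacing a thickness d of crust by seawater at the top must be balanced by replacing crust with mantle at the base: d (ρ_c − ρ_w) = a (ρ_m − ρ_c).
d = a (ρ_m − ρ_c)/(ρ_c − ρ_w) = 17.3 km × 0.476/1.716 = 4.8 km.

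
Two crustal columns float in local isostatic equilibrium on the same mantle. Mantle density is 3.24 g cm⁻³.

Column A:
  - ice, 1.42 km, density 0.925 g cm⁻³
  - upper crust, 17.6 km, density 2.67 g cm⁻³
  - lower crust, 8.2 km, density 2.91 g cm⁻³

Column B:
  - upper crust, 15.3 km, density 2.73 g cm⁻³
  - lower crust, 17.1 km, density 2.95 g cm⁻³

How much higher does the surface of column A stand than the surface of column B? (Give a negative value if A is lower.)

For any compensation level in the mantle, the mantle terms cancel and isostasy reduces to e = (Σt_A − Σt_B) − (Σ(ρt)_A − Σ(ρt)_B) / ρ_m.
Σt_A = 27.22 km; Σt_B = 32.4 km; Σ(ρt)_A = 72.1675; Σ(ρt)_B = 92.214 (in km·g cm⁻³).
e = (27.22 − 32.4) − (72.1675 − 92.214) / 3.24 = 1.01 km.

1.01 km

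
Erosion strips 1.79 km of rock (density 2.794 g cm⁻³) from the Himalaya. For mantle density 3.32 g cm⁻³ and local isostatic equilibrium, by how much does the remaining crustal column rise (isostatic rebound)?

1.51 km

Unloading: uplift u = e ρ_c/ρ_m = 1.79 km × 2.794/3.32 = 1.51 km.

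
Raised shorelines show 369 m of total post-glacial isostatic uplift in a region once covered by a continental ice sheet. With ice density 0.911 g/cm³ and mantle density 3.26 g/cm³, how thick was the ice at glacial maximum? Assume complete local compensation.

1320 m

u = t ρ_ice/ρ_m → t = u ρ_m/ρ_ice = 369 m × 3.26/0.911 = 1320 m.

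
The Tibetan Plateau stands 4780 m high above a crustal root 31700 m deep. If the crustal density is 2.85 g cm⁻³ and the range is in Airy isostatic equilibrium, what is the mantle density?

Airy balance: ρ_c h = (ρ_m − ρ_c) r → ρ_m = ρ_c (1 + h/r).
ρ_m = 2.85 × (1 + 4780 m/31700 m) = 3.28 g cm⁻³.

3.28 g cm⁻³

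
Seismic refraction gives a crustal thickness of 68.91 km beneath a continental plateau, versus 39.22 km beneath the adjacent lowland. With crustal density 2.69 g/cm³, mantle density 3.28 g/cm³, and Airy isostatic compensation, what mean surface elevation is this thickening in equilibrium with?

Excess crust Δ = 68.91 km − 39.22 km = 29.69 km, split between elevation h and root r with h + r = Δ.
Airy balance ρ_c h = (ρ_m − ρ_c) r gives r = h ρ_c/(ρ_m − ρ_c), so h (1 + ρ_c/(ρ_m − ρ_c)) = Δ, i.e. h = Δ (ρ_m − ρ_c)/ρ_m.
h = 29.69 km × 0.59/3.28 = 5.34 km.

5.34 km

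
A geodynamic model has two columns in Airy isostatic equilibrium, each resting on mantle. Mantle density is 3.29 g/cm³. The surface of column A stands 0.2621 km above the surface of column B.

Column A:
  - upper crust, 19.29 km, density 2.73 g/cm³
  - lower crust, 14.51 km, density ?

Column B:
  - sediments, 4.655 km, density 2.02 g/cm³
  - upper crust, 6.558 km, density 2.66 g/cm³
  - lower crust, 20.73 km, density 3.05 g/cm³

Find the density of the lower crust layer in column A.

2.94 g/cm³

Take the compensation level at the base of the deeper column (depth z_c below the surface of column A) and equate Σ ρ_i t_i down to z_c; mantle fills any gap and the z_c terms cancel.
Column A: 19.29×2.73 + 14.51×ρ + (z_c − 33.8)×3.29
Column B: 0.2621×0 + 4.655×2.02 + 6.558×2.66 + 20.73×3.05 + (z_c − 0.2621 − 31.943)×3.29
The z_c×3.29 term appears on both sides and cancels. Collect the known terms of each column as K = Σ(ρt)_known − 3.29 × (depth of known layers): K_A = 52.6617 − 3.29×33.8 = −58.5403; K_B = 90.07388 − 3.29×(0.2621 + 31.943) = −15.880899.
Balance: K_A + 14.51×ρ = K_B, so ρ = (K_B − K_A)/14.51 = 42.6594/14.51 = 2.94 g/cm³.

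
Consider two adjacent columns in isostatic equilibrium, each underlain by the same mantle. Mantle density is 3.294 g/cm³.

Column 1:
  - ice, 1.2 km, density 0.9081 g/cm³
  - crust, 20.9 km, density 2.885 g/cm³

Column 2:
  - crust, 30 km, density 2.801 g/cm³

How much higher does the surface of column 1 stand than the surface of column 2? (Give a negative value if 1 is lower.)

−1.03 km

For any compensation level in the mantle, the mantle terms cancel and isostasy reduces to e = (Σt_1 − Σt_2) − (Σ(ρt)_1 − Σ(ρt)_2) / ρ_m.
Σt_1 = 22.1 km; Σt_2 = 30 km; Σ(ρt)_1 = 61.38622; Σ(ρt)_2 = 84.03 (in km·g/cm³).
e = (22.1 − 30) − (61.38622 − 84.03) / 3.294 = −1.03 km.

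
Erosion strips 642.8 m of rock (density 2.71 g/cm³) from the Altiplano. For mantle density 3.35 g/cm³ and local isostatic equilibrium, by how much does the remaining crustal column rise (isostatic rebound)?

520 m

Unloading: uplift u = e ρ_c/ρ_m = 642.8 m × 2.71/3.35 = 520 m.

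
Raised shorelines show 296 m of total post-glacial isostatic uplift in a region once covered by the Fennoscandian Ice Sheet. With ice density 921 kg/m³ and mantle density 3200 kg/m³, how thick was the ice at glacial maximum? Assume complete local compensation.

u = t ρ_ice/ρ_m → t = u ρ_m/ρ_ice = 296 m × 3200/921 = 1030 m.

1030 m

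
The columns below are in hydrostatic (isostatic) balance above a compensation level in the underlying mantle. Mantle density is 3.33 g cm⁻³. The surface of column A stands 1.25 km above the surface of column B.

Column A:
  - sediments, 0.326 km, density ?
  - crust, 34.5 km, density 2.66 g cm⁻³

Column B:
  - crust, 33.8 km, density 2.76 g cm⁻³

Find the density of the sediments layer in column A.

Take the compensation level at the base of the deeper column (depth z_c below the surface of column A) and equate Σ ρ_i t_i down to z_c; mantle fills any gap and the z_c terms cancel.
Column A: 0.326×ρ + 34.5×2.66 + (z_c − 34.826)×3.33
Column B: 1.25×0 + 33.8×2.76 + (z_c − 1.25 − 33.8)×3.33
The z_c×3.33 term appears on both sides and cancels. Collect the known terms of each column as K = Σ(ρt)_known − 3.33 × (depth of known layers): K_A = 91.77 − 3.33×34.826 = −24.20058; K_B = 93.288 − 3.33×(1.25 + 33.8) = −23.4285.
Balance: K_A + 0.326×ρ = K_B, so ρ = (K_B − K_A)/0.326 = 0.77208/0.326 = 2.37 g cm⁻³.

2.37 g cm⁻³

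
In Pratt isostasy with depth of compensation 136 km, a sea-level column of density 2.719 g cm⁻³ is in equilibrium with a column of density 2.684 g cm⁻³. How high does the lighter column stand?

ρ_ref D = ρ (D + h) → h = D (ρ_ref − ρ)/ρ.
h = 136 km × (2.719 − 2.684)/2.684 = 1.77 km.

1.77 km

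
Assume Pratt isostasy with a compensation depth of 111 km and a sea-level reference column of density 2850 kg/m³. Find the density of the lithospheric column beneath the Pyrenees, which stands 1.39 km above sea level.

Pratt balance: ρ_ref D = ρ (D + h).
ρ = ρ_ref D/(D + h) = 2850 × 111 km/(111 km + 1.39 km) = 2810 kg/m³.

2810 kg/m³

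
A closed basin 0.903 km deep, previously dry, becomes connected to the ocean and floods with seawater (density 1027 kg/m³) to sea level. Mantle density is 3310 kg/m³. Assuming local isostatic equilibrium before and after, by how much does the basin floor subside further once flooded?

0.406 km

After flooding the water column is d + s deep. Its weight must equal the weight of mantle displaced by the extra subsidence s: (d + s) ρ_w = s ρ_m.
s = d ρ_w / (ρ_m − ρ_w) = 0.903 km × 1027/(3310 − 1027) = 0.406 km.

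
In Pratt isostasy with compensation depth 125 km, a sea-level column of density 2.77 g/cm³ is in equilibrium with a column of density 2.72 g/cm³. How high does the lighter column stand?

ρ_ref D = ρ (D + h) → h = D (ρ_ref − ρ)/ρ.
h = 125 km × (2.77 − 2.72)/2.72 = 2.3 km.

2.3 km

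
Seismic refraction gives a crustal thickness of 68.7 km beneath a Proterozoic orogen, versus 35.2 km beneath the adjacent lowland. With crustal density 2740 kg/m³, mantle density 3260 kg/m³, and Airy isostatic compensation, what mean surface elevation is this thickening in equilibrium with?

5.34 km

Excess crust Δ = 68.7 km − 35.2 km = 33.5 km, split between elevation h and root r with h + r = Δ.
Airy balance ρ_c h = (ρ_m − ρ_c) r gives r = h ρ_c/(ρ_m − ρ_c), so h (1 + ρ_c/(ρ_m − ρ_c)) = Δ, i.e. h = Δ (ρ_m − ρ_c)/ρ_m.
h = 33.5 km × 520/3260 = 5.34 km.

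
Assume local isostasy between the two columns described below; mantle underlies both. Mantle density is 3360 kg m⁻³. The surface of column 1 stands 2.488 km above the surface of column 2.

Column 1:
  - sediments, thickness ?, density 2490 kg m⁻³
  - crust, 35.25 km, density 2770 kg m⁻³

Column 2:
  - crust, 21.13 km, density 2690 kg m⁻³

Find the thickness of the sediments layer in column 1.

1.98 km

Take the compensation level at the base of the deeper column (depth z_c below the surface of column 1) and equate Σ ρ_i t_i down to z_c; mantle fills any gap and the z_c terms cancel.
Column 1: x×2490 + 35.25×2770 + (z_c − 35.25 − x)×3360
Column 2: 2.488×0 + 21.13×2690 + (z_c − 2.488 − 21.13)×3360
The z_c×3360 term appears on both sides and cancels. Collect the known terms of each column as K = Σ(ρt)_known − 3360 × (depth of known layers): K_1 = 97642.5 − 3360×35.25 = −20797.5; K_2 = 56839.7 − 3360×(2.488 + 21.13) = −22516.78.
Balance: K_1 − x×(3360 − 2490) = K_2, so x = (K_1 − K_2)/(3360 − 2490) = 1719.28/870 = 1.98 km.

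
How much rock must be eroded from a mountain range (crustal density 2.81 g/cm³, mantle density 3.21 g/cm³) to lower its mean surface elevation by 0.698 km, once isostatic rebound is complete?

5.6 km

Net drop Δ = e − u = e − e ρ_c/ρ_m = e (ρ_m − ρ_c)/ρ_m.
e = Δ ρ_m/(ρ_m − ρ_c) = 0.698 km × 3.21/0.4 = 5.6 km.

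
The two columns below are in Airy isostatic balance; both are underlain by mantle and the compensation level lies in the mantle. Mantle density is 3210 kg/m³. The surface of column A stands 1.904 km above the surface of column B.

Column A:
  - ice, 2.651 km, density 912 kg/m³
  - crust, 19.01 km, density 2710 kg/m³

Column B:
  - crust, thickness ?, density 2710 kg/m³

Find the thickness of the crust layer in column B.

19 km

Take the compensation level at the base of the deeper column (depth z_c below the surface of column A) and equate Σ ρ_i t_i down to z_c; mantle fills any gap and the z_c terms cancel.
Column A: 2.651×912 + 19.01×2710 + (z_c − 21.661)×3210
Column B: 1.904×0 + x×2710 + (z_c − 1.904 − 0 − x)×3210
The z_c×3210 term appears on both sides and cancels. Collect the known terms of each column as K = Σ(ρt)_known − 3210 × (depth of known layers): K_A = 53934.812 − 3210×21.661 = −15596.998; K_B = 0 − 3210×(1.904 + 0) = −6111.84.
Balance: K_A = K_B − x×(3210 − 2710), so x = (K_B − K_A)/(3210 − 2710) = 9485.16/500 = 19 km.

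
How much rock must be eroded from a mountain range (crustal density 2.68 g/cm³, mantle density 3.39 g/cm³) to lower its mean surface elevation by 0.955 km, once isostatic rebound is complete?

Net drop Δ = e − u = e − e ρ_c/ρ_m = e (ρ_m − ρ_c)/ρ_m.
e = Δ ρ_m/(ρ_m − ρ_c) = 0.955 km × 3.39/0.71 = 4.56 km.

4.56 km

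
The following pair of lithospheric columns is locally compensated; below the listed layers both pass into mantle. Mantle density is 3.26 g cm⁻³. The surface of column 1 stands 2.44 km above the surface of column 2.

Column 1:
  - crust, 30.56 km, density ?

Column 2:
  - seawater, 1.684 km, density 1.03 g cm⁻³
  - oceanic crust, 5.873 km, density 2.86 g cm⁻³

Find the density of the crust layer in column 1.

2.8 g cm⁻³

Take the compensation level at the base of the deeper column (depth z_c below the surface of column 1) and equate Σ ρ_i t_i down to z_c; mantle fills any gap and the z_c terms cancel.
Column 1: 30.56×ρ + (z_c − 30.56)×3.26
Column 2: 2.44×0 + 1.684×1.03 + 5.873×2.86 + (z_c − 2.44 − 7.557)×3.26
The z_c×3.26 term appears on both sides and cancels. Collect the known terms of each column as K = Σ(ρt)_known − 3.26 × (depth of known layers): K_1 = 0 − 3.26×30.56 = −99.6256; K_2 = 18.5313 − 3.26×(2.44 + 7.557) = −14.05892.
Balance: K_1 + 30.56×ρ = K_2, so ρ = (K_2 − K_1)/30.56 = 85.5667/30.56 = 2.8 g cm⁻³.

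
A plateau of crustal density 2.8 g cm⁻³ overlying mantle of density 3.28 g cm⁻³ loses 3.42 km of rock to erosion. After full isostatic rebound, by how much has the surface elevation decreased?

0.5 km

Rebound u = e ρ_c/ρ_m = 3.42 km × 2.8/3.28 = 2.92 km.
Net surface drop = e − u = 3.42 km − 2.92 km = e (ρ_m − ρ_c)/ρ_m = 0.5 km.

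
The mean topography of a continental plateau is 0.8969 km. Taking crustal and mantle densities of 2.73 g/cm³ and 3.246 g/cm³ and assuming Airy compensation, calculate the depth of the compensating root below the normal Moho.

4.75 km

Balancing pressure at the compensation depth: the weight of the topography is balanced by the buoyancy of the root, ρ_c h = (ρ_m − ρ_c) r.
r = h · ρ_c / (ρ_m − ρ_c) = 0.8969 km × 2.73 / (3.246 − 2.73) = 4.75 km.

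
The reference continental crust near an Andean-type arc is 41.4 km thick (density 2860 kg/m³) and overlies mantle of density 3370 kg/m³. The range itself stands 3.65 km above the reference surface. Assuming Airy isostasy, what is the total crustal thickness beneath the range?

65.5 km

Root depth r = h ρ_c / (ρ_m − ρ_c) = 3.65 km × 2860 / 510 = 20.47 km.
Total thickness = T + h + r = 41.4 km + 3.65 km + 20.47 km = 65.5 km.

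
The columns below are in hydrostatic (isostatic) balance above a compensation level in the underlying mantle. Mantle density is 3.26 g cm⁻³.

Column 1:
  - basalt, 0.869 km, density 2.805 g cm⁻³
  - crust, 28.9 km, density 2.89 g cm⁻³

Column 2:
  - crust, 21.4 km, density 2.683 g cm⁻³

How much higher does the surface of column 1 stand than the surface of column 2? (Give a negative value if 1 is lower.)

−0.386 km

For any compensation level in the mantle, the mantle terms cancel and isostasy reduces to e = (Σt_1 − Σt_2) − (Σ(ρt)_1 − Σ(ρt)_2) / ρ_m.
Σt_1 = 29.769 km; Σt_2 = 21.4 km; Σ(ρt)_1 = 85.958545; Σ(ρt)_2 = 57.4162 (in km·g cm⁻³).
e = (29.769 − 21.4) − (85.958545 − 57.4162) / 3.26 = −0.386 km.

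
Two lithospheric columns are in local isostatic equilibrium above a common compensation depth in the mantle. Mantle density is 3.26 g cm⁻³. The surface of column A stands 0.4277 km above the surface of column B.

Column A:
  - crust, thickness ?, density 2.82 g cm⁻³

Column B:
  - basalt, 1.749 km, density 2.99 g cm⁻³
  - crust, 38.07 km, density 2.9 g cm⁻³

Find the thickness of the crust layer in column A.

35.4 km

Take the compensation level at the base of the deeper column (depth z_c below the surface of column A) and equate Σ ρ_i t_i down to z_c; mantle fills any gap and the z_c terms cancel.
Column A: x×2.82 + (z_c − 0 − x)×3.26
Column B: 0.4277×0 + 1.749×2.99 + 38.07×2.9 + (z_c − 0.4277 − 39.819)×3.26
The z_c×3.26 term appears on both sides and cancels. Collect the known terms of each column as K = Σ(ρt)_known − 3.26 × (depth of known layers): K_A = 0 − 3.26×0 = 0; K_B = 115.63251 − 3.26×(0.4277 + 39.819) = −15.571732.
Balance: K_A − x×(3.26 − 2.82) = K_B, so x = (K_A − K_B)/(3.26 − 2.82) = 15.5717/0.44 = 35.4 km.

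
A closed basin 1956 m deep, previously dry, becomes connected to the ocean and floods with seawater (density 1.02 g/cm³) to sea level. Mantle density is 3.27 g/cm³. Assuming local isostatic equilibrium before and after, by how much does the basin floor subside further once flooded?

After flooding the water column is d + s deep. Its weight must equal the weight of mantle displaced by the extra subsidence s: (d + s) ρ_w = s ρ_m.
s = d ρ_w / (ρ_m − ρ_w) = 1956 m × 1.02/(3.27 − 1.02) = 887 m.

887 m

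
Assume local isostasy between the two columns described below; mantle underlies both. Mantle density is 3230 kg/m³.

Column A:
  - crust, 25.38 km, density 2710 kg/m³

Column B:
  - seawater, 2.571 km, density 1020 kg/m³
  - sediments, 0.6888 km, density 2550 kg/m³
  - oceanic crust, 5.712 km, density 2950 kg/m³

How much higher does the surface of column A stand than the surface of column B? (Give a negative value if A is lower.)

1.69 km

For any compensation level in the mantle, the mantle terms cancel and isostasy reduces to e = (Σt_A − Σt_B) − (Σ(ρt)_A − Σ(ρt)_B) / ρ_m.
Σt_A = 25.38 km; Σt_B = 8.9718 km; Σ(ρt)_A = 68779.8; Σ(ρt)_B = 21229.26 (in km·kg/m³).
e = (25.38 − 8.9718) − (68779.8 − 21229.26) / 3230 = 1.69 km.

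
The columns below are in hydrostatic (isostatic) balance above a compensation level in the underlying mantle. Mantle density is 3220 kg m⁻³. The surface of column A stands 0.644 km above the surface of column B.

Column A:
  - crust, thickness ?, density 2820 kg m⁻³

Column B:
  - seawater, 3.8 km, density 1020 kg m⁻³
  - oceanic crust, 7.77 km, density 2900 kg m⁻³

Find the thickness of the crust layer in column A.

Take the compensation level at the base of the deeper column (depth z_c below the surface of column A) and equate Σ ρ_i t_i down to z_c; mantle fills any gap and the z_c terms cancel.
Column A: x×2820 + (z_c − 0 − x)×3220
Column B: 0.644×0 + 3.8×1020 + 7.77×2900 + (z_c − 0.644 − 11.57)×3220
The z_c×3220 term appears on both sides and cancels. Collect the known terms of each column as K = Σ(ρt)_known − 3220 × (depth of known layers): K_A = 0 − 3220×0 = 0; K_B = 26409 − 3220×(0.644 + 11.57) = −12920.08.
Balance: K_A − x×(3220 − 2820) = K_B, so x = (K_A − K_B)/(3220 − 2820) = 12920.1/400 = 32.3 km.

32.3 km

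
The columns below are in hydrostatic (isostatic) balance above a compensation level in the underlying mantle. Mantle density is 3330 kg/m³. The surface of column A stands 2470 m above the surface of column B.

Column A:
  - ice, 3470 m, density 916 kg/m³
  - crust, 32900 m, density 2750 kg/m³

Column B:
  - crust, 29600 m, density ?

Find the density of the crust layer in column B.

2680 kg/m³

Take the compensation level at the base of the deeper column (depth z_c below the surface of column A) and equate Σ ρ_i t_i down to z_c; mantle fills any gap and the z_c terms cancel.
Column A: 3470×916 + 32900×2750 + (z_c − 36370)×3330
Column B: 2470×0 + 29600×ρ + (z_c − 2470 − 29600)×3330
The z_c×3330 term appears on both sides and cancels. Collect the known terms of each column as K = Σ(ρt)_known − 3330 × (depth of known layers): K_A = 93653520 − 3330×36370 = −27458580; K_B = 0 − 3330×(2470 + 29600) = −106793100.
Balance: K_A = K_B + 29600×ρ, so ρ = (K_A − K_B)/29600 = 79334500/29600 = 2680 kg/m³.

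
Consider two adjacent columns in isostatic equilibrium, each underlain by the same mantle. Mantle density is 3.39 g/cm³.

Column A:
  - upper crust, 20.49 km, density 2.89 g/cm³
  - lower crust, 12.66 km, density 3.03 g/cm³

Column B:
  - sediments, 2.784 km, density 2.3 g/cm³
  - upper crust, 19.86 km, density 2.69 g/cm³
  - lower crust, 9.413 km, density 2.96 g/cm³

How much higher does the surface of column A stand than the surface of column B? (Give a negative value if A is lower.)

−1.82 km

For any compensation level in the mantle, the mantle terms cancel and isostasy reduces to e = (Σt_A − Σt_B) − (Σ(ρt)_A − Σ(ρt)_B) / ρ_m.
Σt_A = 33.15 km; Σt_B = 32.057 km; Σ(ρt)_A = 97.5759; Σ(ρt)_B = 87.68908 (in km·g/cm³).
e = (33.15 − 32.057) − (97.5759 − 87.68908) / 3.39 = −1.82 km.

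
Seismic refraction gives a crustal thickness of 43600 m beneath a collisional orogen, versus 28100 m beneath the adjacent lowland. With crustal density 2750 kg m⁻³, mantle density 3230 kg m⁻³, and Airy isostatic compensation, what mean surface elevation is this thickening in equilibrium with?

Excess crust Δ = 43600 m − 28100 m = 15500 m, split between elevation h and root r with h + r = Δ.
Airy balance ρ_c h = (ρ_m − ρ_c) r gives r = h ρ_c/(ρ_m − ρ_c), so h (1 + ρ_c/(ρ_m − ρ_c)) = Δ, i.e. h = Δ (ρ_m − ρ_c)/ρ_m.
h = 15500 m × 480/3230 = 2300 m.

2300 m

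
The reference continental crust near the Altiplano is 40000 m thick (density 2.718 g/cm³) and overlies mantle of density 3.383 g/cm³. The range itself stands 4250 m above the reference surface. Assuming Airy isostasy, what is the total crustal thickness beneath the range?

Root depth r = h ρ_c / (ρ_m − ρ_c) = 4250 m × 2.718 / 0.665 = 17370 m.
Total thickness = T + h + r = 40000 m + 4250 m + 17370 m = 61600 m.

61600 m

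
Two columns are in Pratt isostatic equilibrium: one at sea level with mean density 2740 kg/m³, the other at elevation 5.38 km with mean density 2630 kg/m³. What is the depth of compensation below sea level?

129 km

ρ_ref D = ρ (D + h) → D (ρ_ref − ρ) = ρ h.
D = ρ h/(ρ_ref − ρ) = 2630 × 5.38 km/(2740 − 2630) = 129 km.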